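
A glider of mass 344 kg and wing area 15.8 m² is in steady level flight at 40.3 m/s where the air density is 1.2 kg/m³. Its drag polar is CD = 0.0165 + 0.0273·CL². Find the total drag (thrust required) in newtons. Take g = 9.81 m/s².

Level flight ⇒ L = W = m·g = 344 × 9.81 = 3374.6 N.
Dynamic pressure q = 0.5 × 1.2 × 40.3² = 974.5 Pa.
CL = W/(q·S) = 3374.6 / (974.5 × 15.8) = 0.2192.
CD = 0.0165 + 0.0273 × 0.2192² = 0.01781.
D = q·S·CD = 974.5 × 15.8 × 0.01781 = 274.2 N

D = 274 N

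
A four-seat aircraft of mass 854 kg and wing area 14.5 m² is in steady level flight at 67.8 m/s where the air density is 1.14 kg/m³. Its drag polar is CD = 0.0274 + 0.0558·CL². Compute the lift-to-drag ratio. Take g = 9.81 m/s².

Level flight ⇒ L = W = m·g = 854 × 9.81 = 8377.7 N.
q = ½ρv² = ½ × 1.14 × 67.8² = 2620 Pa.
Required CL = L/(qS) = 8377.7/(2620·14.5) = 0.2205.
CD = 0.0274 + 0.0558 × 0.2205² = 0.03011.
L/D = CL/CD = 0.2205 / 0.03011 = 7.32

L/D = 7.32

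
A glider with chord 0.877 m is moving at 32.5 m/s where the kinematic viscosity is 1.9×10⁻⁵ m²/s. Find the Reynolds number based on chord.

Re = v·c/ν = 32.5 × 0.877 / (1.9×10⁻⁵) = 1.5×10^6

Re = 1.5×10^6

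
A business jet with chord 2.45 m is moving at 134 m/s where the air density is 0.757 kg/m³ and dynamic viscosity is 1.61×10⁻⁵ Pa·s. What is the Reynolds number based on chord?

Re = 1.54×10^7

Re = ρ·v·c/μ = 0.757 × 134 × 2.45 / (1.61×10⁻⁵) = 1.54×10^7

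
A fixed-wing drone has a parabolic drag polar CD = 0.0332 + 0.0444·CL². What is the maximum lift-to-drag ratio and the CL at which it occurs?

For CD = CD0 + K·CL², (L/D)max occurs at CL* = √(CD0/K) and equals 1/(2√(K·CD0)).
(L/D)max = 1/(2√(0.0444 × 0.0332)) = 1/(2 × 0.03839) = 13
CL* = √(0.0332/0.0444) = 0.865

(L/D)max = 13, at CL = 0.865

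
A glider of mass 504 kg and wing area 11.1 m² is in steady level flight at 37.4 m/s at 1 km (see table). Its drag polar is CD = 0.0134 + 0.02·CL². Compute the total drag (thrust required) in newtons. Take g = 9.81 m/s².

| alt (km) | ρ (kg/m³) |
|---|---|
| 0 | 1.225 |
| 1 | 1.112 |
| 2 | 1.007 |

At 1 km, from the table: ρ = 1.112 kg/m³.
Weight W = mg = 504 × 9.81 = 4944.2 N; in level flight L = W.
Dynamic pressure q = 0.5 × 1.112 × 37.4² = 777.7 Pa.
CL = W/(q·S) = 4944.2 / (777.7 × 11.1) = 0.5727.
CD = 0.0134 + 0.02 × 0.5727² = 0.01996.
D = q·S·CD = 777.7 × 11.1 × 0.01996 = 172.3 N

D = 172 N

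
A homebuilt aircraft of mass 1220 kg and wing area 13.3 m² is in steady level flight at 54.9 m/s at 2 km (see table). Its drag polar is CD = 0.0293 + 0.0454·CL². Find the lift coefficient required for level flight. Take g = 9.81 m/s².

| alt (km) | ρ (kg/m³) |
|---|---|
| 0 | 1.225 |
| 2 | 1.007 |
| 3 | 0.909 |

CL = 0.593

At 2 km, from the table: ρ = 1.007 kg/m³.
Level flight ⇒ L = W = m·g = 1220 × 9.81 = 11968 N.
Dynamic pressure q = 0.5 × 1.007 × 54.9² = 1518 Pa.
CL = 2W/(ρv²S) = 2×11968/(1.007×54.9²×13.3) = 0.593.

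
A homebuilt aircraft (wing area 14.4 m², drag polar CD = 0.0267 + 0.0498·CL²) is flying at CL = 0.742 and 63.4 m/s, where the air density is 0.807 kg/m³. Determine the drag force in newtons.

CD = 0.0267 + 0.0498 × 0.742² = 0.05412
D = ½ρv²S·CD = ½ × 0.807 × 63.4² × 14.4 × 0.05412 = 1260 N

D = 1260 N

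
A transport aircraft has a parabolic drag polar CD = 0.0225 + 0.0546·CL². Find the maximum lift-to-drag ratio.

(L/D)max = 14.3

For CD = CD0 + K·CL², (L/D)max occurs at CL* = √(CD0/K) and equals 1/(2√(K·CD0)).
(L/D)max = 1/(2√(0.0546 × 0.0225)) = 1/(2 × 0.03505) = 14.3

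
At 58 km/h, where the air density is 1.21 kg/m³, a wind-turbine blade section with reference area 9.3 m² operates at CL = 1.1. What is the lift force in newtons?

L = 1610 N

Convert speed: v = 58 km/h ÷ 3.6 = 16.11 m/s.
Dynamic pressure q = ½ρv² = ½ × 1.21 × 16.11² = 157 Pa.
L = q·S·CL = 157 × 9.3 × 1.1 = 1610 N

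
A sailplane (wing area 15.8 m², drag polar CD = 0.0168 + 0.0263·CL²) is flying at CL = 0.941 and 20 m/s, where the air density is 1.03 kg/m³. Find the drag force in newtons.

D = 130 N

CD = 0.0168 + 0.0263 × 0.941² = 0.04009
D = ½ρv²S·CD = ½ × 1.03 × 20² × 15.8 × 0.04009 = 130 N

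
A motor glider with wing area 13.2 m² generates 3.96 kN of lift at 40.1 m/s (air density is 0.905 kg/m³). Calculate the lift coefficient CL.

From L = ½ρv²S·CL, rearranging gives CL = 2L/(ρv²S).
CL = 2 × 3960 / (0.905 × 40.1² × 13.2) = 0.412

CL = 0.412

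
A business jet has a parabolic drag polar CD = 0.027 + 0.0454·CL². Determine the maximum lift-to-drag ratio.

(L/D)max = 14.3

For CD = CD0 + K·CL², (L/D)max occurs at CL* = √(CD0/K) and equals 1/(2√(K·CD0)).
(L/D)max = 1/(2√(0.0454 × 0.027)) = 1/(2 × 0.03501) = 14.3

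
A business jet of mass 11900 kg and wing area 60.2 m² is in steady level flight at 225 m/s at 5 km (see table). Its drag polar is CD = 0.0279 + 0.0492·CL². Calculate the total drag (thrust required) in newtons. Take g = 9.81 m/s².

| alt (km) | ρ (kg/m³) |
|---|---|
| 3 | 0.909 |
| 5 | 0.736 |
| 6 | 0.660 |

D = 31900 N

At 5 km, from the table: ρ = 0.736 kg/m³.
Level flight ⇒ L = W = m·g = 11900 × 9.81 = 1.1674×10^5 N.
q = ½ρv² = ½ × 0.736 × 225² = 18630 Pa.
CL = 2W/(ρv²S) = 2×1.1674×10^5/(0.736×225²×60.2) = 0.1041.
CD = 0.0279 + 0.0492 × 0.1041² = 0.02843.
D = q·S·CD = 18630 × 60.2 × 0.02843 = 31890 N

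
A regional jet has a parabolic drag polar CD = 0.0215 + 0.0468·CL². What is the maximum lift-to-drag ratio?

For CD = CD0 + K·CL², (L/D)max occurs at CL* = √(CD0/K) and equals 1/(2√(K·CD0)).
(L/D)max = 1/(2√(0.0468 × 0.0215)) = 1/(2 × 0.03172) = 15.8

(L/D)max = 15.8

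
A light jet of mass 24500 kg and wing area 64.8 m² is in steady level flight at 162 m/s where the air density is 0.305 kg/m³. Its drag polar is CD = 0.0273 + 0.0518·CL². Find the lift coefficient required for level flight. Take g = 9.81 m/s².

Level flight ⇒ L = W = m·g = 24500 × 9.81 = 2.4034×10^5 N.
q = ½ρv² = ½ × 0.305 × 162² = 4002 Pa.
CL = W/(q·S) = 2.4034×10^5 / (4002 × 64.8) = 0.9267.

CL = 0.927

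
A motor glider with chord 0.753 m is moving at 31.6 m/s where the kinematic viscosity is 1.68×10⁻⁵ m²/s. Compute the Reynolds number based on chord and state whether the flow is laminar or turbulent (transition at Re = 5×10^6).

Re = 1.42×10^6 (laminar)

Re = v·c/ν = 31.6 × 0.753 / (1.68×10⁻⁵) = 1.42×10^6
Since 1.42×10^6 < 5×10^6, the flow is laminar.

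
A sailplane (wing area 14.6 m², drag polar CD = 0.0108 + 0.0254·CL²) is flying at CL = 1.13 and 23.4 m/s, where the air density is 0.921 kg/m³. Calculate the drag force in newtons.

D = 159 N

CD = 0.0108 + 0.0254 × 1.13² = 0.04323
D = ½ρv²S·CD = ½ × 0.921 × 23.4² × 14.6 × 0.04323 = 159 N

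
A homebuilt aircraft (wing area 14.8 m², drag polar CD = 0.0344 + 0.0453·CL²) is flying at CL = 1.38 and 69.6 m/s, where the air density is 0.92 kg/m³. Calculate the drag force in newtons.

CD = 0.0344 + 0.0453 × 1.38² = 0.1207
D = ½ρv²S·CD = ½ × 0.92 × 69.6² × 14.8 × 0.1207 = 3980 N

D = 3980 N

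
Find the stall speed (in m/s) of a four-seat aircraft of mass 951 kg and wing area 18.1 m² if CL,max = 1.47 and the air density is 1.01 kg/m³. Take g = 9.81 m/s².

Weight W = mg = 951 × 9.81 = 9329 N.
V_stall = √(2W/(ρ·S·CL,max)) = √(2 × 9329 / (1.01 × 18.1 × 1.47))
V_stall = √694.3 = 26.4 m/s

V_stall = 26.4 m/s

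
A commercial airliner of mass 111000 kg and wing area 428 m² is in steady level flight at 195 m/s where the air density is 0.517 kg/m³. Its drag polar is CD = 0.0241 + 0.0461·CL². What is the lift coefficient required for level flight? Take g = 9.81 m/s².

CL = 0.259

Weight W = mg = 111000 × 9.81 = 1.0889×10^6 N; in level flight L = W.
Dynamic pressure q = 0.5 × 0.517 × 195² = 9829 Pa.
Required CL = L/(qS) = 1.0889×10^6/(9829·428) = 0.2588.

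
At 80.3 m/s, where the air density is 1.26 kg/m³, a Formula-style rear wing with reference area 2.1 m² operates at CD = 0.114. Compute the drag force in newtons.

D = ½ρv²S·CD = ½ × 1.26 × 80.3² × 2.1 × 0.114 = 973 N

D = 973 N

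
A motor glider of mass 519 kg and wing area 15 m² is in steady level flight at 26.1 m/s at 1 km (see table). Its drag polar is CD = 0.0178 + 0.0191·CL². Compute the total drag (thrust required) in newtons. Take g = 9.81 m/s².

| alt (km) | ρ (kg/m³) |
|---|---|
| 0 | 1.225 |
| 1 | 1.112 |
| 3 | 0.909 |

D = 188 N

At 1 km, from the table: ρ = 1.112 kg/m³.
Weight W = mg = 519 × 9.81 = 5091.4 N; in level flight L = W.
q = ½ρv² = ½ × 1.112 × 26.1² = 378.8 Pa.
CL = W/(q·S) = 5091.4 / (378.8 × 15) = 0.8962.
CD = 0.0178 + 0.0191 × 0.8962² = 0.03314.
D = q·S·CD = 378.8 × 15 × 0.03314 = 188.3 N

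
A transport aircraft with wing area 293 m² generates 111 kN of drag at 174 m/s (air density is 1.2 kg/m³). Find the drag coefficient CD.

From D = ½ρv²S·CD, rearranging gives CD = 2D/(ρv²S).
CD = 2 × 1.11×10^5 / (1.2 × 174² × 293) = 0.0209

CD = 0.0209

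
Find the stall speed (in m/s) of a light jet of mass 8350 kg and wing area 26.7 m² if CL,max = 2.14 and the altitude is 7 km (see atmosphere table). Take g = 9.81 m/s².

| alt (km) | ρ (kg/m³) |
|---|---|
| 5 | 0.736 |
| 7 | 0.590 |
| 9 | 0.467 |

At 7 km, from the table: ρ = 0.590 kg/m³.
Stall occurs when L = W at CL,max. W = mg = 8350 × 9.81 = 81910 N.
V_stall = √(2W/(ρ·S·CL,max)) = √(2 × 81910 / (0.59 × 26.7 × 2.14))
V_stall = √4860 = 69.7 m/s

V_stall = 69.7 m/s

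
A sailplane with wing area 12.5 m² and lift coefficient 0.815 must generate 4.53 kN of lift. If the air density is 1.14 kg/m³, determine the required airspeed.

L = ½ρv²S·CL ⇒ v = √(2L/(ρ·S·CL))
v = √(2 × 4530 / (1.14 × 12.5 × 0.815)) = √780.1 = 27.9 m/s

v = 27.9 m/s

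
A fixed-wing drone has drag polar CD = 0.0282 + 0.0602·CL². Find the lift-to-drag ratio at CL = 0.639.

CD = 0.0282 + 0.0602 × 0.639² = 0.05278
L/D = CL/CD = 0.639 / 0.05278 = 12.1

L/D = 12.1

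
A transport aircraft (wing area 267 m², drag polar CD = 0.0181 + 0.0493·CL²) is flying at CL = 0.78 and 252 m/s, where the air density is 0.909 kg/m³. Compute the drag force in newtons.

CD = 0.0181 + 0.0493 × 0.78² = 0.04809
D = ½ρv²S·CD = ½ × 0.909 × 252² × 267 × 0.04809 = 3.71×10^5 N

D = 3.71×10^5 N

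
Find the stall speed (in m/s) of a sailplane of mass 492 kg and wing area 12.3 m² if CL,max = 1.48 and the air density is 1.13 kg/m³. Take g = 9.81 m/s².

V_stall = 21.7 m/s

Stall occurs when L = W at CL,max. W = mg = 492 × 9.81 = 4827 N.
V_stall = √(2W/(ρ·S·CL,max)) = √(2 × 4827 / (1.13 × 12.3 × 1.48))
V_stall = √469.3 = 21.7 m/s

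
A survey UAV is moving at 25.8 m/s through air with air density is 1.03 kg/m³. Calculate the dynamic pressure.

q = ½ρv² = ½ × 1.03 × 25.8² = 343 Pa

q = 343 Pa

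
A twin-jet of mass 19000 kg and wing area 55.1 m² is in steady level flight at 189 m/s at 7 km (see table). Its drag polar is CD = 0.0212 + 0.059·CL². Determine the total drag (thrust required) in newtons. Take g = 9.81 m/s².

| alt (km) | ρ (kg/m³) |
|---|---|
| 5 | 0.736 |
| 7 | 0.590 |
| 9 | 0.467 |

At 7 km, from the table: ρ = 0.590 kg/m³.
Level flight ⇒ L = W = m·g = 19000 × 9.81 = 1.8639×10^5 N.
q = ½ρv² = ½ × 0.59 × 189² = 10540 Pa.
CL = W/(q·S) = 1.8639×10^5 / (10540 × 55.1) = 0.321.
CD = 0.0212 + 0.059 × 0.321² = 0.02728.
D = q·S·CD = 10540 × 55.1 × 0.02728 = 15840 N

D = 15800 N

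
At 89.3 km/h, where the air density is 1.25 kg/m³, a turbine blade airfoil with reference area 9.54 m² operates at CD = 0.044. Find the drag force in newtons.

Convert speed: v = 89.3 km/h ÷ 3.6 = 24.81 m/s.
Dynamic pressure q = ½ρv² = ½ × 1.25 × 24.81² = 384.6 Pa.
D = q·S·CD = 384.6 × 9.54 × 0.044 = 161 N

D = 161 N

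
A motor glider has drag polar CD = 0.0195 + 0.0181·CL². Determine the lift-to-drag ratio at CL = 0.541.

L/D = 21.8

CD = 0.0195 + 0.0181 × 0.541² = 0.0248
L/D = CL/CD = 0.541 / 0.0248 = 21.8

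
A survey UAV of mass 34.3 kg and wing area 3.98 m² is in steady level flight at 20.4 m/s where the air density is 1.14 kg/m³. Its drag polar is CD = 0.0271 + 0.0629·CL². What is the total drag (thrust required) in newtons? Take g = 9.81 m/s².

In steady level flight, lift balances weight: W = mg = 34.3 × 9.81 = 336.48 N.
Dynamic pressure q = 0.5 × 1.14 × 20.4² = 237.2 Pa.
CL = W/(q·S) = 336.48 / (237.2 × 3.98) = 0.3564.
CD = 0.0271 + 0.0629 × 0.3564² = 0.03509.
D = q·S·CD = 237.2 × 3.98 × 0.03509 = 33.13 N

D = 33.1 N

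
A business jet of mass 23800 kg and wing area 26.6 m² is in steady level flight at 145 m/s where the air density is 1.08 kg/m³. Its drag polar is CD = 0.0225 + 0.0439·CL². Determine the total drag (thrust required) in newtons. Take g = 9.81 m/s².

D = 14700 N

Level flight ⇒ L = W = m·g = 23800 × 9.81 = 2.3348×10^5 N.
q = ½ρv² = ½ × 1.08 × 145² = 11350 Pa.
CL = 2W/(ρv²S) = 2×2.3348×10^5/(1.08×145²×26.6) = 0.7731.
CD = 0.0225 + 0.0439 × 0.7731² = 0.04874.
D = q·S·CD = 11350 × 26.6 × 0.04874 = 14720 N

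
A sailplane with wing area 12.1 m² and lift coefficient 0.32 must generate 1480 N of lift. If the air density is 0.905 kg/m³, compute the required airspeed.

L = ½ρv²S·CL ⇒ v = √(2L/(ρ·S·CL))
v = √(2 × 1480 / (0.905 × 12.1 × 0.32)) = √844.7 = 29.1 m/s

v = 29.1 m/s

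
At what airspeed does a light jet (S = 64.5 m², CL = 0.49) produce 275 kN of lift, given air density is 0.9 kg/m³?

v = 139 m/s

L = ½ρv²S·CL ⇒ v = √(2L/(ρ·S·CL))
v = √(2 × 2.75×10^5 / (0.9 × 64.5 × 0.49)) = √19340 = 139 m/s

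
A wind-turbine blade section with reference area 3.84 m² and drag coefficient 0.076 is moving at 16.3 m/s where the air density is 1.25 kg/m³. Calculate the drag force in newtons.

D = 48.5 N

Dynamic pressure q = ½ρv² = ½ × 1.25 × 16.3² = 166.1 Pa.
D = q·S·CD = 166.1 × 3.84 × 0.076 = 48.5 N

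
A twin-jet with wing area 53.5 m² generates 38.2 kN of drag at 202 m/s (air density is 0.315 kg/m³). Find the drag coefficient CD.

CD = 0.111

From D = ½ρv²S·CD, rearranging gives CD = 2D/(ρv²S).
CD = 2 × 38200 / (0.315 × 202² × 53.5) = 0.111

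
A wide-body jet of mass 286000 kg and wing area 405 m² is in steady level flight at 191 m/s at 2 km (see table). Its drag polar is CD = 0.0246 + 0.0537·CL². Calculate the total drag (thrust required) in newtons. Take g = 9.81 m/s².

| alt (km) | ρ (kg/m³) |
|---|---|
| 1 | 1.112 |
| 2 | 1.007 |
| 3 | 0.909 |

D = 2.4×10^5 N

At 2 km, from the table: ρ = 1.007 kg/m³.
Level flight ⇒ L = W = m·g = 286000 × 9.81 = 2.8057×10^6 N.
q = ½ρv² = ½ × 1.007 × 191² = 18370 Pa.
CL = 2W/(ρv²S) = 2×2.8057×10^6/(1.007×191²×405) = 0.3771.
CD = 0.0246 + 0.0537 × 0.3771² = 0.03224.
D = q·S·CD = 18370 × 405 × 0.03224 = 2.398×10^5 N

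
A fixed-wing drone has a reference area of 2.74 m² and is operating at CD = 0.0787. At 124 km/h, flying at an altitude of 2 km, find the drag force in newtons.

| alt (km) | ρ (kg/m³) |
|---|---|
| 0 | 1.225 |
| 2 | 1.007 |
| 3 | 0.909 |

At 2 km, from the table: ρ = 1.007 kg/m³.
Convert speed: v = 124 km/h ÷ 3.6 = 34.44 m/s.
D = ½ρv²S·CD = ½ × 1.007 × 34.44² × 2.74 × 0.0787 = 129 N

D = 129 N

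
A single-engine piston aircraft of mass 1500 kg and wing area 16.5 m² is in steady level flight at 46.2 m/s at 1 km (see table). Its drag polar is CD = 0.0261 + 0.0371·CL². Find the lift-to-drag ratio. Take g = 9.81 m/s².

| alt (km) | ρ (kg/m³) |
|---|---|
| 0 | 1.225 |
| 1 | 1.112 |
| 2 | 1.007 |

At 1 km, from the table: ρ = 1.112 kg/m³.
Level flight ⇒ L = W = m·g = 1500 × 9.81 = 14715 N.
Dynamic pressure q = 0.5 × 1.112 × 46.2² = 1187 Pa.
CL = W/(q·S) = 14715 / (1187 × 16.5) = 0.7515.
CD = 0.0261 + 0.0371 × 0.7515² = 0.04705.
L/D = CL/CD = 0.7515 / 0.04705 = 16

L/D = 16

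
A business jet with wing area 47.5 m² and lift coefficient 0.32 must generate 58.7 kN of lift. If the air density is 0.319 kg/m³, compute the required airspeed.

v = 156 m/s

L = ½ρv²S·CL ⇒ v = √(2L/(ρ·S·CL))
v = √(2 × 58700 / (0.319 × 47.5 × 0.32)) = √24210 = 156 m/s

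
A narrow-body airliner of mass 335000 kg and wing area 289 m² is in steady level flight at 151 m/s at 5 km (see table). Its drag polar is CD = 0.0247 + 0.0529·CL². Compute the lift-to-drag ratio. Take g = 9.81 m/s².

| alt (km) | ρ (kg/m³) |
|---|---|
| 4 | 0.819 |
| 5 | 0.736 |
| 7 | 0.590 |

L/D = 11.1

At 5 km, from the table: ρ = 0.736 kg/m³.
In steady level flight, lift balances weight: W = mg = 335000 × 9.81 = 3.2864×10^6 N.
Dynamic pressure q = 0.5 × 0.736 × 151² = 8391 Pa.
CL = 2W/(ρv²S) = 2×3.2864×10^6/(0.736×151²×289) = 1.355.
CD = 0.0247 + 0.0529 × 1.355² = 0.1219.
L/D = CL/CD = 1.355 / 0.1219 = 11.1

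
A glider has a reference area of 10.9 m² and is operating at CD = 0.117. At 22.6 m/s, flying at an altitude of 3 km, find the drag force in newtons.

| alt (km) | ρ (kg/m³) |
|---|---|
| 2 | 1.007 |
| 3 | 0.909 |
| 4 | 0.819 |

D = 296 N

At 3 km, from the table: ρ = 0.909 kg/m³.
D = ½ρv²S·CD = ½ × 0.909 × 22.6² × 10.9 × 0.117 = 296 N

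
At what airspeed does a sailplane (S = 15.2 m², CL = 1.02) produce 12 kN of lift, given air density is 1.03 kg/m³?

v = 38.8 m/s

L = ½ρv²S·CL ⇒ v = √(2L/(ρ·S·CL))
v = √(2 × 12000 / (1.03 × 15.2 × 1.02)) = √1503 = 38.8 m/s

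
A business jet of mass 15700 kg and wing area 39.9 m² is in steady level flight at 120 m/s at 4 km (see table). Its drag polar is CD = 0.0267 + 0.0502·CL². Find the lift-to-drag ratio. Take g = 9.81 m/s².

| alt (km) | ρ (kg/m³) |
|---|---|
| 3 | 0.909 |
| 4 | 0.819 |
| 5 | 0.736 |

L/D = 13.6

At 4 km, from the table: ρ = 0.819 kg/m³.
Weight W = mg = 15700 × 9.81 = 1.5402×10^5 N; in level flight L = W.
q = ½ρv² = ½ × 0.819 × 120² = 5897 Pa.
CL = 2W/(ρv²S) = 2×1.5402×10^5/(0.819×120²×39.9) = 0.6546.
CD = 0.0267 + 0.0502 × 0.6546² = 0.04821.
L/D = CL/CD = 0.6546 / 0.04821 = 13.6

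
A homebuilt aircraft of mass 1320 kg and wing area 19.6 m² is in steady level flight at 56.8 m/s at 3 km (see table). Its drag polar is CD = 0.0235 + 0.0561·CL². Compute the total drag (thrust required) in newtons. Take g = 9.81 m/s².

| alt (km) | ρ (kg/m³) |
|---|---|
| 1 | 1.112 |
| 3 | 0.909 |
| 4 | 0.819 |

D = 1000 N

At 3 km, from the table: ρ = 0.909 kg/m³.
Level flight ⇒ L = W = m·g = 1320 × 9.81 = 12949 N.
q = ½ρv² = ½ × 0.909 × 56.8² = 1466 Pa.
CL = 2W/(ρv²S) = 2×12949/(0.909×56.8²×19.6) = 0.4506.
CD = 0.0235 + 0.0561 × 0.4506² = 0.03489.
D = q·S·CD = 1466 × 19.6 × 0.03489 = 1003 N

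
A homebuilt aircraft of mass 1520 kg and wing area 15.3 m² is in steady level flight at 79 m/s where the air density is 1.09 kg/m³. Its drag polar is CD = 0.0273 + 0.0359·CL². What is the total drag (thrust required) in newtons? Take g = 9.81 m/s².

In steady level flight, lift balances weight: W = mg = 1520 × 9.81 = 14911 N.
q = ½ρv² = ½ × 1.09 × 79² = 3401 Pa.
CL = W/(q·S) = 14911 / (3401 × 15.3) = 0.2865.
CD = 0.0273 + 0.0359 × 0.2865² = 0.03025.
D = q·S·CD = 3401 × 15.3 × 0.03025 = 1574 N

D = 1570 N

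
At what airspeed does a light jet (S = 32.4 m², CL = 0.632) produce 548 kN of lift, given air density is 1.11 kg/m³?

L = ½ρv²S·CL ⇒ v = √(2L/(ρ·S·CL))
v = √(2 × 5.48×10^5 / (1.11 × 32.4 × 0.632)) = √48220 = 220 m/s

v = 220 m/s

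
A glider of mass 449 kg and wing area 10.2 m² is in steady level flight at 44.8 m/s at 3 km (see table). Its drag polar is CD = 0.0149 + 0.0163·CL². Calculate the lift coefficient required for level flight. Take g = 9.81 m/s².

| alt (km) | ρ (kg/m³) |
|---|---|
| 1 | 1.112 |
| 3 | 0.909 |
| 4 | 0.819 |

At 3 km, from the table: ρ = 0.909 kg/m³.
In steady level flight, lift balances weight: W = mg = 449 × 9.81 = 4404.7 N.
q = ½ρv² = ½ × 0.909 × 44.8² = 912.2 Pa.
CL = W/(q·S) = 4404.7 / (912.2 × 10.2) = 0.4734.

CL = 0.473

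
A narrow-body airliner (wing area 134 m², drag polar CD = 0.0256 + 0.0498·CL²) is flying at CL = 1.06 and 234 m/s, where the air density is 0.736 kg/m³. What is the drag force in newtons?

CD = 0.0256 + 0.0498 × 1.06² = 0.08156
D = ½ρv²S·CD = ½ × 0.736 × 234² × 134 × 0.08156 = 2.2×10^5 N

D = 2.2×10^5 N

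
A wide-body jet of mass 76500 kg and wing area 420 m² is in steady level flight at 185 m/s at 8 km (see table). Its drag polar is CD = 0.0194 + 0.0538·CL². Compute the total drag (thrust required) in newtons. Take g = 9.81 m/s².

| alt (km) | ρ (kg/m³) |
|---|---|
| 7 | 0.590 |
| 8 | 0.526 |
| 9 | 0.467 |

At 8 km, from the table: ρ = 0.526 kg/m³.
In steady level flight, lift balances weight: W = mg = 76500 × 9.81 = 7.5046×10^5 N.
q = ½ρv² = ½ × 0.526 × 185² = 9001 Pa.
CL = W/(q·S) = 7.5046×10^5 / (9001 × 420) = 0.1985.
CD = 0.0194 + 0.0538 × 0.1985² = 0.02152.
D = q·S·CD = 9001 × 420 × 0.02152 = 81360 N

D = 81400 N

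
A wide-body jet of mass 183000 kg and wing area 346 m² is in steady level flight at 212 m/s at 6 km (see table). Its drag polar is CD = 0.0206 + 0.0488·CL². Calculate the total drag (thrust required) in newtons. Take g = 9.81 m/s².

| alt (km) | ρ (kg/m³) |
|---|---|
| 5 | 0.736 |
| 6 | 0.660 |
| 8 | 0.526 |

D = 1.36×10^5 N

At 6 km, from the table: ρ = 0.660 kg/m³.
Weight W = mg = 183000 × 9.81 = 1.7952×10^6 N; in level flight L = W.
Dynamic pressure q = 0.5 × 0.66 × 212² = 14830 Pa.
Required CL = L/(qS) = 1.7952×10^6/(14830·346) = 0.3498.
CD = 0.0206 + 0.0488 × 0.3498² = 0.02657.
D = q·S·CD = 14830 × 346 × 0.02657 = 1.364×10^5 N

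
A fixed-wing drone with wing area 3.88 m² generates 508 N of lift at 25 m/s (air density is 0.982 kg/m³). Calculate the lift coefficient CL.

CL = 0.427

From L = ½ρv²S·CL, rearranging gives CL = 2L/(ρv²S).
CL = 2 × 508 / (0.982 × 25² × 3.88) = 0.427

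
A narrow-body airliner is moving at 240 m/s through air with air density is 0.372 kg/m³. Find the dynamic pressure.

q = 10700 Pa

q = ½ρv² = ½ × 0.372 × 240² = 10700 Pa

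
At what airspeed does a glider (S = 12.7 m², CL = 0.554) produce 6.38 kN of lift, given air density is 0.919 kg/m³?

v = 44.4 m/s

L = ½ρv²S·CL ⇒ v = √(2L/(ρ·S·CL))
v = √(2 × 6380 / (0.919 × 12.7 × 0.554)) = √1973 = 44.4 m/s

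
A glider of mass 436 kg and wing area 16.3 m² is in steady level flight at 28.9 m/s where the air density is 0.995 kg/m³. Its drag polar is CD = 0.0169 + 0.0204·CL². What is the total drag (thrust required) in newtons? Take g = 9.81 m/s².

D = 170 N

Weight W = mg = 436 × 9.81 = 4277.2 N; in level flight L = W.
Dynamic pressure q = 0.5 × 0.995 × 28.9² = 415.5 Pa.
Required CL = L/(qS) = 4277.2/(415.5·16.3) = 0.6315.
CD = 0.0169 + 0.0204 × 0.6315² = 0.02504.
D = q·S·CD = 415.5 × 16.3 × 0.02504 = 169.6 N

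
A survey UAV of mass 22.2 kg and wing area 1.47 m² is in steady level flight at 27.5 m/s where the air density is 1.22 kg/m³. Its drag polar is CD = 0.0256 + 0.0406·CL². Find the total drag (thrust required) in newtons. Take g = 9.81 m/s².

Weight W = mg = 22.2 × 9.81 = 217.78 N; in level flight L = W.
q = ½ρv² = ½ × 1.22 × 27.5² = 461.3 Pa.
CL = W/(q·S) = 217.78 / (461.3 × 1.47) = 0.3212.
CD = 0.0256 + 0.0406 × 0.3212² = 0.02979.
D = q·S·CD = 461.3 × 1.47 × 0.02979 = 20.2 N

D = 20.2 N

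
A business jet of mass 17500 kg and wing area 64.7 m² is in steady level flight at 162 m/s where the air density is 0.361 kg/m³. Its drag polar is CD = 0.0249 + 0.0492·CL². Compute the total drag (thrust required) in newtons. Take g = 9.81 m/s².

Weight W = mg = 17500 × 9.81 = 1.7168×10^5 N; in level flight L = W.
Dynamic pressure q = 0.5 × 0.361 × 162² = 4737 Pa.
Required CL = L/(qS) = 1.7168×10^5/(4737·64.7) = 0.5601.
CD = 0.0249 + 0.0492 × 0.5601² = 0.04034.
D = q·S·CD = 4737 × 64.7 × 0.04034 = 12360 N

D = 12400 N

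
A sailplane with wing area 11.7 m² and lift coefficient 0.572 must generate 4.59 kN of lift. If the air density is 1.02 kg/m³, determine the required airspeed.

v = 36.7 m/s

L = ½ρv²S·CL ⇒ v = √(2L/(ρ·S·CL))
v = √(2 × 4590 / (1.02 × 11.7 × 0.572)) = √1345 = 36.7 m/s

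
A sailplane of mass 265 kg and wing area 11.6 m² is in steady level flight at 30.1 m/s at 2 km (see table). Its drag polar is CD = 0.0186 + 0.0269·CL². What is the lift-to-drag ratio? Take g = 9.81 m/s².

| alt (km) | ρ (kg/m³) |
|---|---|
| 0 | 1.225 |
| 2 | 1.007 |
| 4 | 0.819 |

L/D = 19.6

At 2 km, from the table: ρ = 1.007 kg/m³.
In steady level flight, lift balances weight: W = mg = 265 × 9.81 = 2599.7 N.
q = ½ρv² = ½ × 1.007 × 30.1² = 456.2 Pa.
CL = 2W/(ρv²S) = 2×2599.7/(1.007×30.1²×11.6) = 0.4913.
CD = 0.0186 + 0.0269 × 0.4913² = 0.02509.
L/D = CL/CD = 0.4913 / 0.02509 = 19.6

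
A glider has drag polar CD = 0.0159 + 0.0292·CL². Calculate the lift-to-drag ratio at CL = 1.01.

CD = 0.0159 + 0.0292 × 1.01² = 0.04569
L/D = CL/CD = 1.01 / 0.04569 = 22.1

L/D = 22.1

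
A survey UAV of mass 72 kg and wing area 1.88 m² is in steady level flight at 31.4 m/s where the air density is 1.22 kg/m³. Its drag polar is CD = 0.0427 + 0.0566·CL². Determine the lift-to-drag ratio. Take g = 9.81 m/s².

L/D = 9.64

Weight W = mg = 72 × 9.81 = 706.32 N; in level flight L = W.
q = ½ρv² = ½ × 1.22 × 31.4² = 601.4 Pa.
CL = W/(q·S) = 706.32 / (601.4 × 1.88) = 0.6247.
CD = 0.0427 + 0.0566 × 0.6247² = 0.06479.
L/D = CL/CD = 0.6247 / 0.06479 = 9.64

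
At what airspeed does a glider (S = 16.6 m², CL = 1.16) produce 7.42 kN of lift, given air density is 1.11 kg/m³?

v = 26.3 m/s

L = ½ρv²S·CL ⇒ v = √(2L/(ρ·S·CL))
v = √(2 × 7420 / (1.11 × 16.6 × 1.16)) = √694.3 = 26.3 m/s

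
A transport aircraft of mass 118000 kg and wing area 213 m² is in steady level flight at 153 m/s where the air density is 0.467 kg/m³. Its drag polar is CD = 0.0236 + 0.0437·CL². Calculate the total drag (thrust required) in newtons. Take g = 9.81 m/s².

In steady level flight, lift balances weight: W = mg = 118000 × 9.81 = 1.1576×10^6 N.
Dynamic pressure q = 0.5 × 0.467 × 153² = 5466 Pa.
Required CL = L/(qS) = 1.1576×10^6/(5466·213) = 0.9943.
CD = 0.0236 + 0.0437 × 0.9943² = 0.0668.
D = q·S·CD = 5466 × 213 × 0.0668 = 77770 N

D = 77800 N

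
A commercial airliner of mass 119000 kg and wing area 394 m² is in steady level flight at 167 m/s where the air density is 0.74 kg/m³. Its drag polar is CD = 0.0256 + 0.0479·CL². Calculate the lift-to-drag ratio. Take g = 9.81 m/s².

Level flight ⇒ L = W = m·g = 119000 × 9.81 = 1.1674×10^6 N.
q = ½ρv² = ½ × 0.74 × 167² = 10320 Pa.
CL = W/(q·S) = 1.1674×10^6 / (10320 × 394) = 0.2871.
CD = 0.0256 + 0.0479 × 0.2871² = 0.02955.
L/D = CL/CD = 0.2871 / 0.02955 = 9.72

L/D = 9.72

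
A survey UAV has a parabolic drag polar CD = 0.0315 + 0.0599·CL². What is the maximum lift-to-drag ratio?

For CD = CD0 + K·CL², (L/D)max occurs at CL* = √(CD0/K) and equals 1/(2√(K·CD0)).
(L/D)max = 1/(2√(0.0599 × 0.0315)) = 1/(2 × 0.04344) = 11.5

(L/D)max = 11.5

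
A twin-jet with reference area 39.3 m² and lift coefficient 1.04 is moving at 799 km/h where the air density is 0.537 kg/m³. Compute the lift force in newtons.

Convert speed: v = 799 km/h ÷ 3.6 = 221.9 m/s.
L = ½ρv²S·CL = ½ × 0.537 × 221.9² × 39.3 × 1.04 = 5.41×10^5 N ≈ 541 kN

L = 5.41×10^5 N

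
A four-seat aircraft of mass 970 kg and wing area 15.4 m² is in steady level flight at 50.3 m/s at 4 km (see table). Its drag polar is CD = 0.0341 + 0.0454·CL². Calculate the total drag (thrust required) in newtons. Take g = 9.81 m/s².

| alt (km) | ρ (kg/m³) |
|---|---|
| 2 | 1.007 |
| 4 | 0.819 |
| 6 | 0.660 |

D = 802 N

At 4 km, from the table: ρ = 0.819 kg/m³.
In steady level flight, lift balances weight: W = mg = 970 × 9.81 = 9515.7 N.
Dynamic pressure q = 0.5 × 0.819 × 50.3² = 1036 Pa.
CL = 2W/(ρv²S) = 2×9515.7/(0.819×50.3²×15.4) = 0.5964.
CD = 0.0341 + 0.0454 × 0.5964² = 0.05025.
D = q·S·CD = 1036 × 15.4 × 0.05025 = 801.7 N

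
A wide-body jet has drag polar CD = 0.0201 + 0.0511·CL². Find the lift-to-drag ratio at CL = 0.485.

CD = 0.0201 + 0.0511 × 0.485² = 0.03212
L/D = CL/CD = 0.485 / 0.03212 = 15.1

L/D = 15.1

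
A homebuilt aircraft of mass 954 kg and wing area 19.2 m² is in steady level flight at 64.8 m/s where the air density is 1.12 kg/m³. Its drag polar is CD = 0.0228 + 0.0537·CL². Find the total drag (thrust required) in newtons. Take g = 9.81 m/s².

D = 1130 N

In steady level flight, lift balances weight: W = mg = 954 × 9.81 = 9358.7 N.
Dynamic pressure q = 0.5 × 1.12 × 64.8² = 2351 Pa.
Required CL = L/(qS) = 9358.7/(2351·19.2) = 0.2073.
CD = 0.0228 + 0.0537 × 0.2073² = 0.02511.
D = q·S·CD = 2351 × 19.2 × 0.02511 = 1134 N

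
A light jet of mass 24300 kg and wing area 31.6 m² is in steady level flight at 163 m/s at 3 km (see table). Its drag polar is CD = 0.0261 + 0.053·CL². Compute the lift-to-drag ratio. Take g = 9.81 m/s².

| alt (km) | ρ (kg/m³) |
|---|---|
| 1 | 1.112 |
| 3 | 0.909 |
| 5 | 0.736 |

L/D = 13.4

At 3 km, from the table: ρ = 0.909 kg/m³.
In steady level flight, lift balances weight: W = mg = 24300 × 9.81 = 2.3838×10^5 N.
Dynamic pressure q = 0.5 × 0.909 × 163² = 12080 Pa.
CL = 2W/(ρv²S) = 2×2.3838×10^5/(0.909×163²×31.6) = 0.6247.
CD = 0.0261 + 0.053 × 0.6247² = 0.04678.
L/D = CL/CD = 0.6247 / 0.04678 = 13.4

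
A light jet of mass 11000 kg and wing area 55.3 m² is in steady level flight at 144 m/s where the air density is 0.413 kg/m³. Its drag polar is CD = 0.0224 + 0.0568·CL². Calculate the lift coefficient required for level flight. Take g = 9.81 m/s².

In steady level flight, lift balances weight: W = mg = 11000 × 9.81 = 1.0791×10^5 N.
q = ½ρv² = ½ × 0.413 × 144² = 4282 Pa.
CL = W/(q·S) = 1.0791×10^5 / (4282 × 55.3) = 0.4557.

CL = 0.456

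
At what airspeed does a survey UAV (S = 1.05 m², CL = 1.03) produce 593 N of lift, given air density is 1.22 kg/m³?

L = ½ρv²S·CL ⇒ v = √(2L/(ρ·S·CL))
v = √(2 × 593 / (1.22 × 1.05 × 1.03)) = √898.9 = 30 m/s

v = 30 m/s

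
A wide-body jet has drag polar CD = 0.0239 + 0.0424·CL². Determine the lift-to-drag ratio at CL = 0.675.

L/D = 15.6

CD = 0.0239 + 0.0424 × 0.675² = 0.04322
L/D = CL/CD = 0.675 / 0.04322 = 15.6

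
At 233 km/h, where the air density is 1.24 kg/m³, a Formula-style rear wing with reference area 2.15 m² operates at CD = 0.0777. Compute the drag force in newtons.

D = 434 N

Convert speed: v = 233 km/h ÷ 3.6 = 64.72 m/s.
D = ½ρv²S·CD = ½ × 1.24 × 64.72² × 2.15 × 0.0777 = 434 N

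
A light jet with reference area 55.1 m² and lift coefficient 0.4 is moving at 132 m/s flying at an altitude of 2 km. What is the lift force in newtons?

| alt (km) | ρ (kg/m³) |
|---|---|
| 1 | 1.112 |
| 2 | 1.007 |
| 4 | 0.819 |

At 2 km, from the table: ρ = 1.007 kg/m³.
L = ½ρv²S·CL = ½ × 1.007 × 132² × 55.1 × 0.4 = 1.93×10^5 N ≈ 193 kN

L = 1.93×10^5 N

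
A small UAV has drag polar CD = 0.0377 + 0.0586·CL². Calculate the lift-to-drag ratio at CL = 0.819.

L/D = 10.6

CD = 0.0377 + 0.0586 × 0.819² = 0.07701
L/D = CL/CD = 0.819 / 0.07701 = 10.6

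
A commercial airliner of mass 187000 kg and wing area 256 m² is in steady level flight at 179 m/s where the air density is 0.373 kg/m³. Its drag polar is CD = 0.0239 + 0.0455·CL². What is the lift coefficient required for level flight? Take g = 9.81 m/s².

Level flight ⇒ L = W = m·g = 187000 × 9.81 = 1.8345×10^6 N.
q = ½ρv² = ½ × 0.373 × 179² = 5976 Pa.
Required CL = L/(qS) = 1.8345×10^6/(5976·256) = 1.199.

CL = 1.2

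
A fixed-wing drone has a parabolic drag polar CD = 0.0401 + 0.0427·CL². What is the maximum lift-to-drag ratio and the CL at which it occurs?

For CD = CD0 + K·CL², (L/D)max occurs at CL* = √(CD0/K) and equals 1/(2√(K·CD0)).
(L/D)max = 1/(2√(0.0427 × 0.0401)) = 1/(2 × 0.04138) = 12.1
CL* = √(0.0401/0.0427) = 0.969

(L/D)max = 12.1, at CL = 0.969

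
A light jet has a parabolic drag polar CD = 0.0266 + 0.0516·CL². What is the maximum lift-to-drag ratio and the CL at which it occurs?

For CD = CD0 + K·CL², (L/D)max occurs at CL* = √(CD0/K) and equals 1/(2√(K·CD0)).
(L/D)max = 1/(2√(0.0516 × 0.0266)) = 1/(2 × 0.03705) = 13.5
CL* = √(0.0266/0.0516) = 0.718

(L/D)max = 13.5, at CL = 0.718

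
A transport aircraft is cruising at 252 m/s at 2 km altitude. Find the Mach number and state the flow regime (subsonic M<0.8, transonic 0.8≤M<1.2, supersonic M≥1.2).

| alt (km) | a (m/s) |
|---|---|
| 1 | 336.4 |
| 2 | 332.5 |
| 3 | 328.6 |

At 2 km, from the table: a = 332.5 m/s.
M = v/a = 252 / 332.5 = 0.758
M = 0.758 → subsonic.

M = 0.758 (subsonic)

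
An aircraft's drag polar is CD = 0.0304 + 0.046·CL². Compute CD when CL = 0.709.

CD = 0.0535

CD = 0.0304 + 0.046 × 0.709² = 0.0304 + 0.02312 = 0.0535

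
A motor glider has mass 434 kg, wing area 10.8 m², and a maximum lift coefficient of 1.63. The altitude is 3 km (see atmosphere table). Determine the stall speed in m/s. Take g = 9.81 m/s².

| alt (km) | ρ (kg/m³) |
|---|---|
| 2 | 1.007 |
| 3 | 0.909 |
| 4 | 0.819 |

V_stall = 23.1 m/s

At 3 km, from the table: ρ = 0.909 kg/m³.
Weight W = mg = 434 × 9.81 = 4258 N.
From L = ½ρV²S·CL,max = W: V_stall = √(2W/(ρSCL,max)) = √(2·4258/(0.909·10.8·1.63))
V_stall = √532.1 = 23.1 m/s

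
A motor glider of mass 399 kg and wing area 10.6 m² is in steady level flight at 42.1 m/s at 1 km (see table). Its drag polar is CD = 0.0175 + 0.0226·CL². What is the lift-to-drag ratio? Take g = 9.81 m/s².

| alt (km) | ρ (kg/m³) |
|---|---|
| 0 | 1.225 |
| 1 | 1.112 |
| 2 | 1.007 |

L/D = 18.1

At 1 km, from the table: ρ = 1.112 kg/m³.
In steady level flight, lift balances weight: W = mg = 399 × 9.81 = 3914.2 N.
Dynamic pressure q = 0.5 × 1.112 × 42.1² = 985.5 Pa.
Required CL = L/(qS) = 3914.2/(985.5·10.6) = 0.3747.
CD = 0.0175 + 0.0226 × 0.3747² = 0.02067.
L/D = CL/CD = 0.3747 / 0.02067 = 18.1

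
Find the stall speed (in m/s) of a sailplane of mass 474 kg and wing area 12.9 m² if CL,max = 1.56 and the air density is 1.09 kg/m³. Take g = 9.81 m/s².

V_stall = 20.6 m/s

Stall occurs when L = W at CL,max. W = mg = 474 × 9.81 = 4650 N.
From L = ½ρV²S·CL,max = W: V_stall = √(2W/(ρSCL,max)) = √(2·4650/(1.09·12.9·1.56))
V_stall = √424 = 20.6 m/s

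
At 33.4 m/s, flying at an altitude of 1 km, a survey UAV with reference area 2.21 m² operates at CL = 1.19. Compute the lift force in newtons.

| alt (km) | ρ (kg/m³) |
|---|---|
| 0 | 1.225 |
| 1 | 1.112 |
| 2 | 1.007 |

At 1 km, from the table: ρ = 1.112 kg/m³.
Dynamic pressure q = ½ρv² = ½ × 1.112 × 33.4² = 620.3 Pa.
L = q·S·CL = 620.3 × 2.21 × 1.19 = 1630 N

L = 1630 N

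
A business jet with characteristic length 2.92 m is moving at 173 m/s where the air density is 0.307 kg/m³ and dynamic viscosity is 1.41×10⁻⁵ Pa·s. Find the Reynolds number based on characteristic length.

Re = ρ·v·c/μ = 0.307 × 173 × 2.92 / (1.41×10⁻⁵) = 1.1×10^7

Re = 1.1×10^7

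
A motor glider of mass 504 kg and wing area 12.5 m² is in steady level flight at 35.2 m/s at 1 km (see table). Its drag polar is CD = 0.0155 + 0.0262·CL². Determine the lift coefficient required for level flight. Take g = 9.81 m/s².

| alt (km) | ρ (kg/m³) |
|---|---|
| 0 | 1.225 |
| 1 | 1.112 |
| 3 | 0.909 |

At 1 km, from the table: ρ = 1.112 kg/m³.
Level flight ⇒ L = W = m·g = 504 × 9.81 = 4944.2 N.
q = ½ρv² = ½ × 1.112 × 35.2² = 688.9 Pa.
CL = 2W/(ρv²S) = 2×4944.2/(1.112×35.2²×12.5) = 0.5742.

CL = 0.574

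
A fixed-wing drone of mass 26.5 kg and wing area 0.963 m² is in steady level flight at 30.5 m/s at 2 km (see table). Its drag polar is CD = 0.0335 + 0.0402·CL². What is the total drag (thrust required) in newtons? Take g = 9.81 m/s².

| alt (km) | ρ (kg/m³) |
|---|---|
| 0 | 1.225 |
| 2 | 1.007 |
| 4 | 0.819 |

At 2 km, from the table: ρ = 1.007 kg/m³.
In steady level flight, lift balances weight: W = mg = 26.5 × 9.81 = 259.97 N.
q = ½ρv² = ½ × 1.007 × 30.5² = 468.4 Pa.
Required CL = L/(qS) = 259.97/(468.4·0.963) = 0.5764.
CD = 0.0335 + 0.0402 × 0.5764² = 0.04685.
D = q·S·CD = 468.4 × 0.963 × 0.04685 = 21.13 N

D = 21.1 N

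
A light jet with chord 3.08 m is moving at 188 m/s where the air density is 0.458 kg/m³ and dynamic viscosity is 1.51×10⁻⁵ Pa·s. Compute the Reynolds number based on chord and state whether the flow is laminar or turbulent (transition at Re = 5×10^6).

Re = 1.76×10^7 (turbulent)

Re = ρ·v·c/μ = 0.458 × 188 × 3.08 / (1.51×10⁻⁵) = 1.76×10^7
Since 1.76×10^7 > 5×10^6, the flow is turbulent.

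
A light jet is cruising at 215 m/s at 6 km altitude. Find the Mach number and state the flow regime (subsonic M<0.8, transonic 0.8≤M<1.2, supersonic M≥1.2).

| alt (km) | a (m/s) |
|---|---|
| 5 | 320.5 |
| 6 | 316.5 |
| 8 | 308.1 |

M = 0.679 (subsonic)

At 6 km, from the table: a = 316.5 m/s.
M = v/a = 215 / 316.5 = 0.679
M = 0.679 → subsonic.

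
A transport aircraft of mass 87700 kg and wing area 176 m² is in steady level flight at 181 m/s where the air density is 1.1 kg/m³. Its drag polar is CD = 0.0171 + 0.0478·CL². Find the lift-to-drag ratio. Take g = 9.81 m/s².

In steady level flight, lift balances weight: W = mg = 87700 × 9.81 = 8.6034×10^5 N.
Dynamic pressure q = 0.5 × 1.1 × 181² = 18020 Pa.
CL = 2W/(ρv²S) = 2×8.6034×10^5/(1.1×181²×176) = 0.2713.
CD = 0.0171 + 0.0478 × 0.2713² = 0.02062.
L/D = CL/CD = 0.2713 / 0.02062 = 13.2

L/D = 13.2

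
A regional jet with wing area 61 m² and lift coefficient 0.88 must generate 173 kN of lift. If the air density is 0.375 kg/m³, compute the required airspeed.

L = ½ρv²S·CL ⇒ v = √(2L/(ρ·S·CL))
v = √(2 × 1.73×10^5 / (0.375 × 61 × 0.88)) = √17190 = 131 m/s

v = 131 m/s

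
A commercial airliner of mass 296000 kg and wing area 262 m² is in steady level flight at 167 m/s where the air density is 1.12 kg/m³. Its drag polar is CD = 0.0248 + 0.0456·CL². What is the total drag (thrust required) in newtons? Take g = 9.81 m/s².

D = 1.95×10^5 N

In steady level flight, lift balances weight: W = mg = 296000 × 9.81 = 2.9038×10^6 N.
q = ½ρv² = ½ × 1.12 × 167² = 15620 Pa.
CL = 2W/(ρv²S) = 2×2.9038×10^6/(1.12×167²×262) = 0.7096.
CD = 0.0248 + 0.0456 × 0.7096² = 0.04776.
D = q·S·CD = 15620 × 262 × 0.04776 = 1.954×10^5 N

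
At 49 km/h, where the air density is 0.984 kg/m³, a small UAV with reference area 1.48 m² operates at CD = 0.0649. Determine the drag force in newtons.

Convert speed: v = 49 km/h ÷ 3.6 = 13.61 m/s.
Dynamic pressure q = ½ρv² = ½ × 0.984 × 13.61² = 91.15 Pa.
D = q·S·CD = 91.15 × 1.48 × 0.0649 = 8.76 N

D = 8.76 N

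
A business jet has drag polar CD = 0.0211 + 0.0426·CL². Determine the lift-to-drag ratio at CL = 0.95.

L/D = 16

CD = 0.0211 + 0.0426 × 0.95² = 0.05955
L/D = CL/CD = 0.95 / 0.05955 = 16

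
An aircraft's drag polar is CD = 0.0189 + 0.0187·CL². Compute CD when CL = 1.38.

CD = 0.0545

CD = 0.0189 + 0.0187 × 1.38² = 0.0189 + 0.03561 = 0.0545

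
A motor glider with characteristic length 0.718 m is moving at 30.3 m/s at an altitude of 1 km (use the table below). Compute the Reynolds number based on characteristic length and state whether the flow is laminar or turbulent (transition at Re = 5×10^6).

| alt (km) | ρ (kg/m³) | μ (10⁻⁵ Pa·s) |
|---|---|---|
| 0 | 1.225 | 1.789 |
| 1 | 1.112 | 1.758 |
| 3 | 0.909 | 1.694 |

Re = 1.38×10^6 (laminar)

At 1 km, from the table: ρ = 1.112 kg/m³, μ = 1.758×10⁻⁵ Pa·s.
Re = ρ·v·c/μ = 1.112 × 30.3 × 0.718 / (1.758×10⁻⁵) = 1.38×10^6
Since 1.38×10^6 < 5×10^6, the flow is laminar.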